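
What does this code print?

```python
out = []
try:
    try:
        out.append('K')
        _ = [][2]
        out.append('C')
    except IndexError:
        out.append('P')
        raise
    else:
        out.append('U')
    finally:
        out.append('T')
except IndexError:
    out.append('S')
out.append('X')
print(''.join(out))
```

Execution trace: 'K' (inner try body) → 'P' (inner except IndexError) → 'T' (inner finally) → 'S' (outer except IndexError) → 'X' (after the try/except). Output: KPTSX

Answer: KPTSX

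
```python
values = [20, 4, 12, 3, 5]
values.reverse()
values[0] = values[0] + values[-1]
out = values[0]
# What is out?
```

Trace:
`values = [20, 4, 12, 3, 5]` → values = [20, 4, 12, 3, 5]
`values.reverse()` → values = [5, 3, 12, 4, 20]
`values[0] = values[0] + values[-1]` → values = [25, 3, 12, 4, 20]
`out = values[0]` → out = 25
So out = 25

Answer: 25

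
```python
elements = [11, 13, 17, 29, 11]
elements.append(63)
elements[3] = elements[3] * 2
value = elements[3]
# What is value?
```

Trace:
`elements = [11, 13, 17, 29, 11]` → elements = [11, 13, 17, 29, 11]
`elements.append(63)` → elements = [11, 13, 17, 29, 11, 63]
`elements[3] = elements[3] * 2` → elements = [11, 13, 17, 58, 11, 63]
`value = elements[3]` → value = 58
So value = 58

Answer: 58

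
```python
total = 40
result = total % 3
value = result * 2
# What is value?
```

Trace:
`total = 40` → total = 40
`result = total % 3` → result = 1
`value = result * 2` → value = 2
So value = 2

Answer: 2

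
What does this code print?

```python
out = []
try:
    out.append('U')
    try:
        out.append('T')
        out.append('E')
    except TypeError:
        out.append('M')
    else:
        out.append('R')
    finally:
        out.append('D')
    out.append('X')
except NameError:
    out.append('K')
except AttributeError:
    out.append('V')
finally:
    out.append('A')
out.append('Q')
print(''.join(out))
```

Execution trace: 'U' (try body) → 'T' (inner try body) → 'E' (inner try body, no exception) → 'R' (inner else) → 'D' (inner finally) → 'X' (try body, no exception) → 'A' (finally) → 'Q' (after the try/except). Output: UTERDXAQ

Answer: UTERDXAQ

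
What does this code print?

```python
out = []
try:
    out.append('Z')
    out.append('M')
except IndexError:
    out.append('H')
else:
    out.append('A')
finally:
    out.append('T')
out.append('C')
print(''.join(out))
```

Execution trace: 'Z' (try body) → 'M' (try body, no exception) → 'A' (else) → 'T' (finally) → 'C' (after the try/except). Output: ZMATC

Answer: ZMATC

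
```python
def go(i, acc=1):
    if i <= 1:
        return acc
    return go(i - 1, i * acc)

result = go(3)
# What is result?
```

Accumulator trace (n, acc): (3, 1) -> (2, 3) -> (1, 6) -> return 6

Answer: 6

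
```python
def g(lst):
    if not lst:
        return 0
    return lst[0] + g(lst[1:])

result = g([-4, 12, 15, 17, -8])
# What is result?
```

(-4) + 12 + 15 + 17 + (-8) + 0 = 32

Answer: 32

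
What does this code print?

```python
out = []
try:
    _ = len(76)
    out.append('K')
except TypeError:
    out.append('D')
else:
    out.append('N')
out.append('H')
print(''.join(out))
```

Execution trace: 'D' (except TypeError) → 'H' (after the try/except). Output: DH

Answer: DH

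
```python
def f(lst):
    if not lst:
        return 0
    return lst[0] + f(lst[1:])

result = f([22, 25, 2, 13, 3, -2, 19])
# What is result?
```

22 + 25 + 2 + 13 + 3 + (-2) + 19 + 0 = 82

Answer: 82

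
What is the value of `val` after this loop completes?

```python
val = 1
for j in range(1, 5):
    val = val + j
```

Start at 1, add 1 through 4
`val` takes the values: 1 → 2 → 4 → 7 → 11

Answer: 11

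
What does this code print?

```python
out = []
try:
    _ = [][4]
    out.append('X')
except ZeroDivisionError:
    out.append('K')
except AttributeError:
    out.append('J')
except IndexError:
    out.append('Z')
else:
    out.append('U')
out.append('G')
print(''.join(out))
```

Execution trace: 'Z' (except IndexError) → 'G' (after the try/except). Output: ZG

Answer: ZG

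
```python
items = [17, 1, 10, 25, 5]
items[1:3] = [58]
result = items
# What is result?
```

Trace:
`items = [17, 1, 10, 25, 5]` → items = [17, 1, 10, 25, 5]
`items[1:3] = [58]` → items = [17, 58, 25, 5]
`result = items` → result = [17, 58, 25, 5]
So result = [17, 58, 25, 5]

Answer: [17, 58, 25, 5]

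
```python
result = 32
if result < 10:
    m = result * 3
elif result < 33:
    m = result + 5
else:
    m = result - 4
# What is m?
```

Trace:
`result = 32` → result = 32
`if result < 10: ...` → result < 10 is False, result < 33 is True → m = 37
So m = 37

Answer: 37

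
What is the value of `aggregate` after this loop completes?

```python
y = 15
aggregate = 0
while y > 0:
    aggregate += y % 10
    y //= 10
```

Sum digits of 15
`aggregate` takes the values: 0 → 5 → 6

Answer: 6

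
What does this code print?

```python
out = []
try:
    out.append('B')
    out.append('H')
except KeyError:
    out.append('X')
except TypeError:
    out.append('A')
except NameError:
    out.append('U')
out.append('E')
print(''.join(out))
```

Execution trace: 'B' (try body) → 'H' (try body, no exception) → 'E' (after the try/except). Output: BHE

Answer: BHE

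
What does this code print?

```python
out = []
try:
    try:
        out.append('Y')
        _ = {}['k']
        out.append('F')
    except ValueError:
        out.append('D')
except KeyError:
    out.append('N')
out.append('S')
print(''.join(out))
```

Execution trace: 'Y' (try body) → 'N' (outer except KeyError) → 'S' (after the try/except). Output: YNS

Answer: YNS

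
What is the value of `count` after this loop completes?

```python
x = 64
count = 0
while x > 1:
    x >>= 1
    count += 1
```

Count right shifts until 1
`count` takes the values: 0 → 1 → 2 → 3 → 4 → 5 → 6

Answer: 6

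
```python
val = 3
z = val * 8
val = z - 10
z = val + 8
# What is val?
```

Trace:
`val = 3` → val = 3
`z = val * 8` → z = 24
`val = z - 10` → val = 14
`z = val + 8` → z = 22
So val = 14

Answer: 14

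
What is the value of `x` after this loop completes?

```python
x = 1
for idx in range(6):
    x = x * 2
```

Multiply by 2, 6 times: 1 * 2^6 = 64
`x` takes the values: 1 → 2 → 4 → 8 → 16 → 32 → 64

Answer: 64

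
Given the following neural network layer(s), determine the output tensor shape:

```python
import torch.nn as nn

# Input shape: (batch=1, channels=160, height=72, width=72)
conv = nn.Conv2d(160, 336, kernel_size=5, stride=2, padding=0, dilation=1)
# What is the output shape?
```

Input: (1, 160, 72, 72) -> Output: (1, 336, 34, 34)

Answer: (1, 336, 34, 34)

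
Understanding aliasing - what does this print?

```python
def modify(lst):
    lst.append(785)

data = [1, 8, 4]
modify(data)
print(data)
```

Key concept: function modifies passed list.
Step by step:
`data = [1, 8, 4]` → data = [1, 8, 4]
`modify(data)` → data = [1, 8, 4, 785]
`print(data)` → prints [1, 8, 4, 785]

Answer: [1, 8, 4, 785]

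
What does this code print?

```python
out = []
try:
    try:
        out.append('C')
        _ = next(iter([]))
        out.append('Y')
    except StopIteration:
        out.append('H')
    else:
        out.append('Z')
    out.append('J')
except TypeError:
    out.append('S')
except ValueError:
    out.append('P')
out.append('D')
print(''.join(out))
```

Execution trace: 'C' (inner try body) → 'H' (inner except StopIteration) → 'J' (try body, no exception) → 'D' (after the try/except). Output: CHJD

Answer: CHJD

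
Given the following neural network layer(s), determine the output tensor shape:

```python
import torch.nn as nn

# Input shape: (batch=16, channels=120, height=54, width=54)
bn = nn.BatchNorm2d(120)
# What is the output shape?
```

Input: (16, 120, 54, 54) -> Output: (16, 120, 54, 54)

Answer: (16, 120, 54, 54)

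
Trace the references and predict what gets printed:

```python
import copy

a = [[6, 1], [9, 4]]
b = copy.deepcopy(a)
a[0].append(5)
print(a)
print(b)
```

Key concept: deep copy is fully independent.
Step by step:
`a = [[6, 1], [9, 4]]` → a = [[6, 1], [9, 4]]
`b = copy.deepcopy(a)` → b = [[6, 1], [9, 4]]
`a[0].append(5)` → a = [[6, 1, 5], [9, 4]]
`print(a)` → prints [[6, 1, 5], [9, 4]]
`print(b)` → prints [[6, 1], [9, 4]]

Answer:
[[6, 1, 5], [9, 4]]
[[6, 1], [9, 4]]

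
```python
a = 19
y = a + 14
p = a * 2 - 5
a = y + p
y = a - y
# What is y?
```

Trace:
`a = 19` → a = 19
`y = a + 14` → y = 33
`p = a * 2 - 5` → p = 33
`a = y + p` → a = 66
`y = a - y` → y = 33
So y = 33

Answer: 33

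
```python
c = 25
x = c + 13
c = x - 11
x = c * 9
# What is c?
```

Trace:
`c = 25` → c = 25
`x = c + 13` → x = 38
`c = x - 11` → c = 27
`x = c * 9` → x = 243
So c = 27

Answer: 27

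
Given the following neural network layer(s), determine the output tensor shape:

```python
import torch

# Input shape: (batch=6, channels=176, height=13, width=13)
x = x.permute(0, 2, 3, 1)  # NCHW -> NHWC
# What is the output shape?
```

Input: (6, 176, 13, 13) -> Output: (6, 13, 13, 176)

Answer: (6, 13, 13, 176)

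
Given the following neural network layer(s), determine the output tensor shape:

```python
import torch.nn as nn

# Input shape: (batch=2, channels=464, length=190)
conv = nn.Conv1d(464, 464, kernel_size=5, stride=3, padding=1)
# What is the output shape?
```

Input: (2, 464, 190) -> Output: (2, 464, 63)

Answer: (2, 464, 63)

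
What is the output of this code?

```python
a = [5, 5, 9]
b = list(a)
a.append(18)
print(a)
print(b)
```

Key concept: list() constructor creates copy.
Step by step:
`a = [5, 5, 9]` → a = [5, 5, 9]
`b = list(a)` → b = [5, 5, 9]
`a.append(18)` → a = [5, 5, 9, 18]
`print(a)` → prints [5, 5, 9, 18]
`print(b)` → prints [5, 5, 9]

Answer:
[5, 5, 9, 18]
[5, 5, 9]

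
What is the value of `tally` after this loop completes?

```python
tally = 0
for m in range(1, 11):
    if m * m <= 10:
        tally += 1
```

Count numbers where m² ≤ 10
`tally` takes the values: 0 → 1 → 2 → 3

Answer: 3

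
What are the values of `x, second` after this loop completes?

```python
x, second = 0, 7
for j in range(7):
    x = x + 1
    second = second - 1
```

x goes 0→7, second goes 7→0
`x, second` takes the values: (0, 7) → (1, 7) → (1, 6) → (2, 6) → (2, 5) → (3, 5) → (3, 4) → (4, 4) → (4, 3) → (5, 3) → (5, 2) → (6, 2) → (6, 1) → (7, 1) → (7, 0)

Answer: 7, 0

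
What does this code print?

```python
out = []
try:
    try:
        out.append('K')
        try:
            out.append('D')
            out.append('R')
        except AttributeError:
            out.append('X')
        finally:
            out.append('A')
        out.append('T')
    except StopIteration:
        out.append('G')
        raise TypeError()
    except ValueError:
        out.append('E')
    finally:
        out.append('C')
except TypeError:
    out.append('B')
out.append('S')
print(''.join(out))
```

Execution trace: 'K' (try body) → 'D' (inner try body) → 'R' (inner try body, no exception) → 'A' (inner finally) → 'T' (try body, no exception) → 'C' (finally) → 'S' (after the try/except). Output: KDRATCS

Answer: KDRATCS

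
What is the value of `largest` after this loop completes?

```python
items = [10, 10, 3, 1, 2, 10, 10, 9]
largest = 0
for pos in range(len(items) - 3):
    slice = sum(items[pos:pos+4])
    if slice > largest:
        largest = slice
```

Max sum of 4-element window in [10, 10, 3, 1, 2, 10, 10, 9]
`largest` takes the values: 0 → 24 → 31

Answer: 31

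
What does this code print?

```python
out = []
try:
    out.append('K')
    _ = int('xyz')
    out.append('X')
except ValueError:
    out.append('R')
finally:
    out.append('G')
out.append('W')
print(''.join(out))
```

Execution trace: 'K' (try body) → 'R' (except ValueError) → 'G' (finally) → 'W' (after the try/except). Output: KRGW

Answer: KRGW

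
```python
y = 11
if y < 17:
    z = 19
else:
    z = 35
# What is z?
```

Trace:
`y = 11` → y = 11
`if y < 17: ...` → y < 17 is True → z = 19
So z = 19

Answer: 19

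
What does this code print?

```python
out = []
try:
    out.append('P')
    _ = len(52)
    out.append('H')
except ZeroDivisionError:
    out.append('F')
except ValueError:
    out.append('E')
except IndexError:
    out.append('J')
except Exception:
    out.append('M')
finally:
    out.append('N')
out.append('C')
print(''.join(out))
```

Execution trace: 'P' (try body) → 'M' (except Exception) → 'N' (finally) → 'C' (after the try/except). Output: PMNC

Answer: PMNC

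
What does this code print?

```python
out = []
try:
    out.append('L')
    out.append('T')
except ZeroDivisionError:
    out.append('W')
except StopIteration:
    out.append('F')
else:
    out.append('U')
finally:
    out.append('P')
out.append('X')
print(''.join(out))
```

Execution trace: 'L' (try body) → 'T' (try body, no exception) → 'U' (else) → 'P' (finally) → 'X' (after the try/except). Output: LTUPX

Answer: LTUPX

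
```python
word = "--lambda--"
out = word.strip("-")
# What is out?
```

Trace:
`word = "--lambda--"` → word = '--lambda--'
`out = word.strip("-")` → out = 'lambda'
So out = 'lambda'

Answer: 'lambda'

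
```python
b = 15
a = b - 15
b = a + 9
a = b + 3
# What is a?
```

Trace:
`b = 15` → b = 15
`a = b - 15` → a = 0
`b = a + 9` → b = 9
`a = b + 3` → a = 12
So a = 12

Answer: 12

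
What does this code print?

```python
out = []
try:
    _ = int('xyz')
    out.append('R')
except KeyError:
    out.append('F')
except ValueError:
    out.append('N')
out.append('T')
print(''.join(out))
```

Execution trace: 'N' (except ValueError) → 'T' (after the try/except). Output: NT

Answer: NT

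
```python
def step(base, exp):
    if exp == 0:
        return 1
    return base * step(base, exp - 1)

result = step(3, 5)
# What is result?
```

step(3, 5) = 3 * 3 * 3 * 3 * 3 = 243

Answer: 243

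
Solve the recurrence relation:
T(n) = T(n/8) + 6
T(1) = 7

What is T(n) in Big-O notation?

Each step divides n by 8 and adds 6. After log_8(n) steps we reach T(1)=7. So T(n) = 6·log_8(n) + 7 = O(log n).

Answer: O(log n)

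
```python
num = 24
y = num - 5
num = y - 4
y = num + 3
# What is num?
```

Trace:
`num = 24` → num = 24
`y = num - 5` → y = 19
`num = y - 4` → num = 15
`y = num + 3` → y = 18
So num = 15

Answer: 15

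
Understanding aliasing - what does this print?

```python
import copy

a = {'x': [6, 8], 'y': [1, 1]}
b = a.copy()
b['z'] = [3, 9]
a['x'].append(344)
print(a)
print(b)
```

Key concept: shallow copy of dict with mutable values.
Step by step:
`a = {'x': [6, 8], 'y': [1, 1]}` → a = {'x': [6, 8], 'y': [1, 1]}
`b = a.copy()` → b = {'x': [6, 8], 'y': [1, 1]}
`b['z'] = [3, 9]` → b = {'x': [6, 8], 'y': [1, 1], 'z': [3, 9]}
`a['x'].append(344)` → a = {'x': [6, 8, 344], 'y': [1, 1]}; b = {'x': [6, 8, 344], 'y': [1, 1], 'z': [3, 9]}
`print(a)` → prints {'x': [6, 8, 344], 'y': [1, 1]}
`print(b)` → prints {'x': [6, 8, 344], 'y': [1, 1], 'z': [3, 9]}

Answer:
{'x': [6, 8, 344], 'y': [1, 1]}
{'x': [6, 8, 344], 'y': [1, 1], 'z': [3, 9]}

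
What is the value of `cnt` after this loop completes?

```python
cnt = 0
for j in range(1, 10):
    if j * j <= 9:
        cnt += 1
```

Count numbers where j² ≤ 9
`cnt` takes the values: 0 → 1 → 2 → 3

Answer: 3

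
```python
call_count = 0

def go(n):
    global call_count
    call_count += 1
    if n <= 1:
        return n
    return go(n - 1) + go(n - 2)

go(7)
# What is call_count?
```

Calls(n) = 1 + Calls(n-1) + Calls(n-2); Calls(0)=Calls(1)=1. For n=7 this gives 41.

Answer: 41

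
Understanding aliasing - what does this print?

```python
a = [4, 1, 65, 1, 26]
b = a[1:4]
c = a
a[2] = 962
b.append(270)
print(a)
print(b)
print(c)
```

Key concept: slice vs alias.
Step by step:
`a = [4, 1, 65, 1, 26]` → a = [4, 1, 65, 1, 26]
`b = a[1:4]` → b = [1, 65, 1]
`c = a` → c = [4, 1, 65, 1, 26] (same object as a)
`a[2] = 962` → a = [4, 1, 962, 1, 26] (same object as c); c = [4, 1, 962, 1, 26] (same object as a)
`b.append(270)` → b = [1, 65, 1, 270]
`print(a)` → prints [4, 1, 962, 1, 26]
`print(b)` → prints [1, 65, 1, 270]
`print(c)` → prints [4, 1, 962, 1, 26]

Answer:
[4, 1, 962, 1, 26]
[1, 65, 1, 270]
[4, 1, 962, 1, 26]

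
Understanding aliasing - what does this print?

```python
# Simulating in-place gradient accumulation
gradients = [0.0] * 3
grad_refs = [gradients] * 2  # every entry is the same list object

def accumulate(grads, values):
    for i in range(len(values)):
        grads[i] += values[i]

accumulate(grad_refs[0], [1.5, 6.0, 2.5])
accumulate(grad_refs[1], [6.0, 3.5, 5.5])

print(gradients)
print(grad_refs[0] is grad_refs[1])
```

Key concept: gradient accumulation aliasing.
Step by step:
`gradients = [0.0] * 3` → gradients = [0.0, 0.0, 0.0]
`grad_refs = [gradients] * 2` → grad_refs = [[0.0, 0.0, 0.0], [0.0, 0.0, 0.0]]
`accumulate(grad_refs[0], [1.5, 6.0, 2.5])` → gradients = [1.5, 6.0, 2.5]; grad_refs = [[1.5, 6.0, 2.5], [1.5, 6.0, 2.5]]
`accumulate(grad_refs[1], [6.0, 3.5, 5.5])` → gradients = [7.5, 9.5, 8.0]; grad_refs = [[7.5, 9.5, 8.0], [7.5, 9.5, 8.0]]
`print(gradients)` → prints [7.5, 9.5, 8.0]
`print(grad_refs[0] is grad_refs[1])` → prints True

Answer:
[7.5, 9.5, 8.0]
True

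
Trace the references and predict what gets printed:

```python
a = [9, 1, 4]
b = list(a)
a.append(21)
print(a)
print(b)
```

Key concept: list() constructor creates copy.
Step by step:
`a = [9, 1, 4]` → a = [9, 1, 4]
`b = list(a)` → b = [9, 1, 4]
`a.append(21)` → a = [9, 1, 4, 21]
`print(a)` → prints [9, 1, 4, 21]
`print(b)` → prints [9, 1, 4]

Answer:
[9, 1, 4, 21]
[9, 1, 4]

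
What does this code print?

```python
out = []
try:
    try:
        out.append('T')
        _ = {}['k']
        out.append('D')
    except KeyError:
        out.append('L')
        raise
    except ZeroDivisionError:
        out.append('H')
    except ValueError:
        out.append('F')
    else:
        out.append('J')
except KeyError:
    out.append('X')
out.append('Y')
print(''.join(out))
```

Execution trace: 'T' (try body) → 'L' (except KeyError) → 'X' (outer except KeyError) → 'Y' (after the try/except). Output: TLXY

Answer: TLXY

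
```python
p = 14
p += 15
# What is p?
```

Trace:
`p = 14` → p = 14
`p += 15` → p = 29
So p = 29

Answer: 29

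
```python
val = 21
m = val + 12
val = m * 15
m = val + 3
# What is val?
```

Trace:
`val = 21` → val = 21
`m = val + 12` → m = 33
`val = m * 15` → val = 495
`m = val + 3` → m = 498
So val = 495

Answer: 495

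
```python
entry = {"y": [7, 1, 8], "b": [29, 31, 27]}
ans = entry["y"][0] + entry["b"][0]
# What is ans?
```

Trace:
`entry = {"y": [7, 1, 8], "b": [29, 31, 27]}` → entry = {'y': [7, 1, 8], 'b': [29, 31, 27]}
`ans = entry["y"][0] + entry["b"][0]` → ans = 36
So ans = 36

Answer: 36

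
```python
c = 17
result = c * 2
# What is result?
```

Trace:
`c = 17` → c = 17
`result = c * 2` → result = 34
So result = 34

Answer: 34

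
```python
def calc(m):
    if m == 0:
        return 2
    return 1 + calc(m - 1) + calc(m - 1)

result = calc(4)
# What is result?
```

calc(m) = 1 + 2·calc(m-1), calc(0)=2. Closed form: (2+1)·2^4 - 1 = 47.

Answer: 47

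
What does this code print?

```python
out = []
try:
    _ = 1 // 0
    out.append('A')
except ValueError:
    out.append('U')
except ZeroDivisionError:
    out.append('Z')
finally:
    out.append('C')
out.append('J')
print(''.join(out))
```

Execution trace: 'Z' (except ZeroDivisionError) → 'C' (finally) → 'J' (after the try/except). Output: ZCJ

Answer: ZCJ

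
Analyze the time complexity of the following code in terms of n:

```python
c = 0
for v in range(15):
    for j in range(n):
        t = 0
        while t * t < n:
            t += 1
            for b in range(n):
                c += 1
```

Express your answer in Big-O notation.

Each loop level contributes: 1 × n × √n × n. Multiplying the contributions gives O(n^2√n).

Answer: O(n^2√n)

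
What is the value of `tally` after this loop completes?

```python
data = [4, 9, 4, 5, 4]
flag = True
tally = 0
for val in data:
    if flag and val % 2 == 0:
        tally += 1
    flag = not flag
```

Count even values at even positions
`tally` takes the values: 0 → 1 → 2 → 3

Answer: 3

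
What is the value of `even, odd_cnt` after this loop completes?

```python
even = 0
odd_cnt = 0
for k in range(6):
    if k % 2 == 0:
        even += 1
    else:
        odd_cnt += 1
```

Count evens and odds in range(6)
`even, odd_cnt` takes the values: (0, 0) → (1, 0) → (1, 1) → (2, 1) → (2, 2) → (3, 2) → (3, 3)

Answer: 3, 3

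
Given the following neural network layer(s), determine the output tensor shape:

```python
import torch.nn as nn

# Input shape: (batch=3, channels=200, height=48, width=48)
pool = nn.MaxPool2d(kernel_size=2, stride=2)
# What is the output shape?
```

Input: (3, 200, 48, 48) -> Output: (3, 200, 24, 24)

Answer: (3, 200, 24, 24)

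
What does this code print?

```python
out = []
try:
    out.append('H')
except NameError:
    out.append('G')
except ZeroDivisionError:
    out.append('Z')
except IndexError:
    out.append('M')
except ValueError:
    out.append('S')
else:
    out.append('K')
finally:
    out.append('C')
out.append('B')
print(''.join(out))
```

Execution trace: 'H' (try body, no exception) → 'K' (else) → 'C' (finally) → 'B' (after the try/except). Output: HKCB

Answer: HKCB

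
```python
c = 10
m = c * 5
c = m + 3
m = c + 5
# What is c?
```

Trace:
`c = 10` → c = 10
`m = c * 5` → m = 50
`c = m + 3` → c = 53
`m = c + 5` → m = 58
So c = 53

Answer: 53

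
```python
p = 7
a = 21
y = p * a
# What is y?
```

Trace:
`p = 7` → p = 7
`a = 21` → a = 21
`y = p * a` → y = 147
So y = 147

Answer: 147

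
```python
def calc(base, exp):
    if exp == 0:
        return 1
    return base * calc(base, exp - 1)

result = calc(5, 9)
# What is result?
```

calc(5, 9) = 5 * 5 * 5 * 5 * 5 * 5 * 5 * 5 * 5 = 1953125

Answer: 1953125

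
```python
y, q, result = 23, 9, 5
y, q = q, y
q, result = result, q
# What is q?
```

Trace:
`y, q, result = 23, 9, 5` → y = 23; q = 9; result = 5
`y, q = q, y` → y = 9; q = 23
`q, result = result, q` → q = 5; result = 23
So q = 5

Answer: 5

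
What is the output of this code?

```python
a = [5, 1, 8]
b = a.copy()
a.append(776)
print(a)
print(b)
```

Key concept: list.copy() creates independent copy.
Step by step:
`a = [5, 1, 8]` → a = [5, 1, 8]
`b = a.copy()` → b = [5, 1, 8]
`a.append(776)` → a = [5, 1, 8, 776]
`print(a)` → prints [5, 1, 8, 776]
`print(b)` → prints [5, 1, 8]

Answer:
[5, 1, 8, 776]
[5, 1, 8]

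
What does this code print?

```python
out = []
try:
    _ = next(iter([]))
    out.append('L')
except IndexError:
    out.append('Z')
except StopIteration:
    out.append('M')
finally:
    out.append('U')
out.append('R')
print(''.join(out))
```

Execution trace: 'M' (except StopIteration) → 'U' (finally) → 'R' (after the try/except). Output: MUR

Answer: MUR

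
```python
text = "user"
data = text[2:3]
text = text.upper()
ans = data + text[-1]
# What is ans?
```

Trace:
`text = "user"` → text = 'user'
`data = text[2:3]` → data = 'e'
`text = text.upper()` → text = 'USER'
`ans = data + text[-1]` → ans = 'eR'
So ans = 'eR'

Answer: 'eR'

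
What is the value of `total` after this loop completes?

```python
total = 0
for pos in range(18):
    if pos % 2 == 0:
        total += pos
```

Sum of even numbers 0 to 17
`total` takes the values: 0 → 2 → 6 → 12 → 20 → 30 → 42 → 56 → 72

Answer: 72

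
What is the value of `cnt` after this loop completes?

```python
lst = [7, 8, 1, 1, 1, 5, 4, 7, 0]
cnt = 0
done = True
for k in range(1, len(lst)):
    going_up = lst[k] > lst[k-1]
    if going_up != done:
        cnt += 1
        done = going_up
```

Count direction changes in [7, 8, 1, 1, 1, 5, 4, 7, 0]
`cnt` takes the values: 0 → 1 → 2 → 3 → 4 → 5

Answer: 5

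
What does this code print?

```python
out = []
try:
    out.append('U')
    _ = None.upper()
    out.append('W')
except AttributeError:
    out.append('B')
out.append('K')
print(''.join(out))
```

Execution trace: 'U' (try body) → 'B' (except AttributeError) → 'K' (after the try/except). Output: UBK

Answer: UBK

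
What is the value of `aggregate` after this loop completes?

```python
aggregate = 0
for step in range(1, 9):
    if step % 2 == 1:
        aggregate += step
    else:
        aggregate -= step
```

Add odd, subtract even
`aggregate` takes the values: 0 → 1 → -1 → 2 → -2 → 3 → -3 → 4 → -4

Answer: -4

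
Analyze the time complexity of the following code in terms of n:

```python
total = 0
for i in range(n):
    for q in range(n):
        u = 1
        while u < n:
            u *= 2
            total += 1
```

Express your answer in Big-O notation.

Each loop level contributes: n × n × log n. Multiplying the contributions gives O(n^2 log n).

Answer: O(n^2 log n)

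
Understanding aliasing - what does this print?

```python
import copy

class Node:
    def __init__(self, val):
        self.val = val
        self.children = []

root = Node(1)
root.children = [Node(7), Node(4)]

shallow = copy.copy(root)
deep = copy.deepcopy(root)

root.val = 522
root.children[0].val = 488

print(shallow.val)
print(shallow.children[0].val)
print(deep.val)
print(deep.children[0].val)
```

Key concept: deep copy with custom objects.
Step by step:
`root = Node(1)` → root = Node(val=1, children=[])
`root.children = [Node(7), Node(4)]` → root = Node(val=1, children=[Node(val=7, children=[]), Node(val=4, children=[])])
`shallow = copy.copy(root)` → shallow = Node(val=1, children=[Node(val=7, children=[]), Node(val=4, children=[])])
`deep = copy.deepcopy(root)` → deep = Node(val=1, children=[Node(val=7, children=[]), Node(val=4, children=[])])
`root.val = 522` → root = Node(val=522, children=[Node(val=7, children=[]), Node(val=4, children=[])])
`root.children[0].val = 488` → root = Node(val=522, children=[Node(val=488, children=[]), Node(val=4, children=[])]); shallow = Node(val=1, children=[Node(val=488, children=[]), Node(val=4, children=[])])
`print(shallow.val)` → prints 1
`print(shallow.children[0].val)` → prints 488
`print(deep.val)` → prints 1
`print(deep.children[0].val)` → prints 7

Answer:
1
488
1
7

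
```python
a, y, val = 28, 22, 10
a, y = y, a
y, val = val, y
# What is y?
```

Trace:
`a, y, val = 28, 22, 10` → a = 28; y = 22; val = 10
`a, y = y, a` → a = 22; y = 28
`y, val = val, y` → y = 10; val = 28
So y = 10

Answer: 10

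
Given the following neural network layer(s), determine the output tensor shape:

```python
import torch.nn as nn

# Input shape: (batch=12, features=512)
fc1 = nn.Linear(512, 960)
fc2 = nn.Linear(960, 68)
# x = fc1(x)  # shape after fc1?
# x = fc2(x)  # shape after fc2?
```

Input: (12, 512) -> after fc1: (12, 960) -> Output: (12, 68)

Answer: (12, 68)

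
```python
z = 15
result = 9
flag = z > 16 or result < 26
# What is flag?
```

Trace:
`z = 15` → z = 15
`result = 9` → result = 9
`flag = z > 16 or result < 26` → flag = True
So flag = True

Answer: True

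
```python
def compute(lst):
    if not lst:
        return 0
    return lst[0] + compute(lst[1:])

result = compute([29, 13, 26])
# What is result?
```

29 + 13 + 26 + 0 = 68

Answer: 68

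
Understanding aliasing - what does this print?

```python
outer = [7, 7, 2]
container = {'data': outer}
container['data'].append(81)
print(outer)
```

Key concept: dict holds reference to list.
Step by step:
`outer = [7, 7, 2]` → outer = [7, 7, 2]
`container = {'data': outer}` → container = {'data': [7, 7, 2]}
`container['data'].append(81)` → outer = [7, 7, 2, 81]; container = {'data': [7, 7, 2, 81]}
`print(outer)` → prints [7, 7, 2, 81]

Answer: [7, 7, 2, 81]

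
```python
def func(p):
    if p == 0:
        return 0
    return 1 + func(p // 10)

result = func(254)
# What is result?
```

Count of digits of 254: 3

Answer: 3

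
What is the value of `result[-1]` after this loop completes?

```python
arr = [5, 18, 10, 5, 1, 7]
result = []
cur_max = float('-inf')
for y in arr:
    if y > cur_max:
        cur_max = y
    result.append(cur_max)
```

Running max ends at 18
`result` takes the values: [] → [5] → [5, 18] → [5, 18, 18] → [5, 18, 18, 18] → [5, 18, 18, 18, 18] → [5, 18, 18, 18, 18, 18]
So `result[-1]` = 18

Answer: 18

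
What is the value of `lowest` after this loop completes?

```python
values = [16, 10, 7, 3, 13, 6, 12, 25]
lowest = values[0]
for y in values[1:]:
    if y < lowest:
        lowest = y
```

Minimum of [16, 10, 7, 3, 13, 6, 12, 25]
`lowest` takes the values: 16 → 10 → 7 → 3

Answer: 3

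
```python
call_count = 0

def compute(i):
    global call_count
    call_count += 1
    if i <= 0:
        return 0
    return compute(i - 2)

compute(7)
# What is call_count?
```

Linear recursion stepping by 2: 5 calls from i=7 down to ≤0.

Answer: 5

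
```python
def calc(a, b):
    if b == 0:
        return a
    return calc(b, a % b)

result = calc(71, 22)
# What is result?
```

calc(71, 22) -> calc(22, 5) -> calc(5, 2) -> calc(2, 1) -> calc(1, 0) -> 1

Answer: 1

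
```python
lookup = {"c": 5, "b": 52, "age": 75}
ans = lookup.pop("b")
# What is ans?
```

Trace:
`lookup = {"c": 5, "b": 52, "age": 75}` → lookup = {'c': 5, 'b': 52, 'age': 75}
`ans = lookup.pop("b")` → lookup = {'c': 5, 'age': 75}; ans = 52
So ans = 52

Answer: 52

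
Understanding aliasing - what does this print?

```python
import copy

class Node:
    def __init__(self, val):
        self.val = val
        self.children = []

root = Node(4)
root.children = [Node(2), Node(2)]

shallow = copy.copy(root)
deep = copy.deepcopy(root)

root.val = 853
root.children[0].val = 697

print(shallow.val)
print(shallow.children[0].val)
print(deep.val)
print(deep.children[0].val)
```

Key concept: deep copy with custom objects.
Step by step:
`root = Node(4)` → root = Node(val=4, children=[])
`root.children = [Node(2), Node(2)]` → root = Node(val=4, children=[Node(val=2, children=[]), Node(val=2, children=[])])
`shallow = copy.copy(root)` → shallow = Node(val=4, children=[Node(val=2, children=[]), Node(val=2, children=[])])
`deep = copy.deepcopy(root)` → deep = Node(val=4, children=[Node(val=2, children=[]), Node(val=2, children=[])])
`root.val = 853` → root = Node(val=853, children=[Node(val=2, children=[]), Node(val=2, children=[])])
`root.children[0].val = 697` → root = Node(val=853, children=[Node(val=697, children=[]), Node(val=2, children=[])]); shallow = Node(val=4, children=[Node(val=697, children=[]), Node(val=2, children=[])])
`print(shallow.val)` → prints 4
`print(shallow.children[0].val)` → prints 697
`print(deep.val)` → prints 4
`print(deep.children[0].val)` → prints 2

Answer:
4
697
4
2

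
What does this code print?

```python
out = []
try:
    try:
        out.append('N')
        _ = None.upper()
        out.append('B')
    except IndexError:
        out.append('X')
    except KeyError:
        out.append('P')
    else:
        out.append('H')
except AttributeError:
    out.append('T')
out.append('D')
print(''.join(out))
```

Execution trace: 'N' (try body) → 'T' (outer except AttributeError) → 'D' (after the try/except). Output: NTD

Answer: NTD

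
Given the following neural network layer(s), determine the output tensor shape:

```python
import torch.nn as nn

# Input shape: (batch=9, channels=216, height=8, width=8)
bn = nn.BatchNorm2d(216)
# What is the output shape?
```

Input: (9, 216, 8, 8) -> Output: (9, 216, 8, 8)

Answer: (9, 216, 8, 8)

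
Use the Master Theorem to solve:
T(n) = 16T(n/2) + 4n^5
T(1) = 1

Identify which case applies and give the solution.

a=16, b=2, f(n)=4n^5. log_2(16) = 4. Since c=5 > 4 and the regularity condition holds (16(n/2)^5 = (16/2^5)n^5 with 16/2^5 < 1), Case 3 applies: T(n) = Θ(f(n)) = O(n^5).

Answer: O(n^5) - Case 3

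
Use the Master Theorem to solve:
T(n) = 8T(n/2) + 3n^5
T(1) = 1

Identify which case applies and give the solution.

a=8, b=2, f(n)=3n^5. log_2(8) = 3. Since c=5 > 3 and the regularity condition holds (8(n/2)^5 = (8/2^5)n^5 with 8/2^5 < 1), Case 3 applies: T(n) = Θ(f(n)) = O(n^5).

Answer: O(n^5) - Case 3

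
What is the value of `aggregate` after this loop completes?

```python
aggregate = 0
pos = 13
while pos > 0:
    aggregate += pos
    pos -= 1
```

Sum 13 down to 1
`aggregate` takes the values: 0 → 13 → 25 → 36 → 46 → 55 → 63 → 70 → 76 → 81 → 85 → 88 → 90 → 91

Answer: 91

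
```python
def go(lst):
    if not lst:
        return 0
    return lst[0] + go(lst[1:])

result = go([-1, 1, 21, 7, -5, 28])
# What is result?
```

(-1) + 1 + 21 + 7 + (-5) + 28 + 0 = 51

Answer: 51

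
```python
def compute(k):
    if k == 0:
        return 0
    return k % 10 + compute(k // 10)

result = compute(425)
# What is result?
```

Sum of digits of 425: 5 + 2 + 4 = 11

Answer: 11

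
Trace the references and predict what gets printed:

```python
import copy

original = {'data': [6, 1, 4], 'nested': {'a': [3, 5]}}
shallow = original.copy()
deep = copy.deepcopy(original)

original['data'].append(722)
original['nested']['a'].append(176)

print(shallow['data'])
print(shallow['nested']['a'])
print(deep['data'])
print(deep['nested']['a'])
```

Key concept: comparing shallow vs deep copy.
Step by step:
`original = {'data': [6, 1, 4], 'nested': {'a': [3, 5]}}` → original = {'data': [6, 1, 4], 'nested': {'a': [3, 5]}}
`shallow = original.copy()` → shallow = {'data': [6, 1, 4], 'nested': {'a': [3, 5]}}
`deep = copy.deepcopy(original)` → deep = {'data': [6, 1, 4], 'nested': {'a': [3, 5]}}
`original['data'].append(722)` → original = {'data': [6, 1, 4, 722], 'nested': {'a': [3, 5]}}; shallow = {'data': [6, 1, 4, 722], 'nested': {'a': [3, 5]}}
`original['nested']['a'].append(176)` → original = {'data': [6, 1, 4, 722], 'nested': {'a': [3, 5, 176]}}; shallow = {'data': [6, 1, 4, 722], 'nested': {'a': [3, 5, 176]}}
`print(shallow['data'])` → prints [6, 1, 4, 722]
`print(shallow['nested']['a'])` → prints [3, 5, 176]
`print(deep['data'])` → prints [6, 1, 4]
`print(deep['nested']['a'])` → prints [3, 5]

Answer:
[6, 1, 4, 722]
[3, 5, 176]
[6, 1, 4]
[3, 5]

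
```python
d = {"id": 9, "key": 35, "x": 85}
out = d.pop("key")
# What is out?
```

Trace:
`d = {"id": 9, "key": 35, "x": 85}` → d = {'id': 9, 'key': 35, 'x': 85}
`out = d.pop("key")` → d = {'id': 9, 'x': 85}; out = 35
So out = 35

Answer: 35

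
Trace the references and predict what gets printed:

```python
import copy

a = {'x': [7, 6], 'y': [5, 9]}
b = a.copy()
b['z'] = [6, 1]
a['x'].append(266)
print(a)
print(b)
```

Key concept: shallow copy of dict with mutable values.
Step by step:
`a = {'x': [7, 6], 'y': [5, 9]}` → a = {'x': [7, 6], 'y': [5, 9]}
`b = a.copy()` → b = {'x': [7, 6], 'y': [5, 9]}
`b['z'] = [6, 1]` → b = {'x': [7, 6], 'y': [5, 9], 'z': [6, 1]}
`a['x'].append(266)` → a = {'x': [7, 6, 266], 'y': [5, 9]}; b = {'x': [7, 6, 266], 'y': [5, 9], 'z': [6, 1]}
`print(a)` → prints {'x': [7, 6, 266], 'y': [5, 9]}
`print(b)` → prints {'x': [7, 6, 266], 'y': [5, 9], 'z': [6, 1]}

Answer:
{'x': [7, 6, 266], 'y': [5, 9]}
{'x': [7, 6, 266], 'y': [5, 9], 'z': [6, 1]}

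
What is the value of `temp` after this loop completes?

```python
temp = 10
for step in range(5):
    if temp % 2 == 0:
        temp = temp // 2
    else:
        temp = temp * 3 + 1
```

Collatz-style transformation from 10
`temp` takes the values: 10 → 5 → 16 → 8 → 4 → 2

Answer: 2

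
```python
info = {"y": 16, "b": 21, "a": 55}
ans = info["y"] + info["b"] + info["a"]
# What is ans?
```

Trace:
`info = {"y": 16, "b": 21, "a": 55}` → info = {'y': 16, 'b': 21, 'a': 55}
`ans = info["y"] + info["b"] + info["a"]` → ans = 92
So ans = 92

Answer: 92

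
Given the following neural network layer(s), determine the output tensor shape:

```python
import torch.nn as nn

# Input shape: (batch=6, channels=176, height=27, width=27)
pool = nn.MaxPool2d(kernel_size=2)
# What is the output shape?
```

Input: (6, 176, 27, 27) -> Output: (6, 176, 13, 13)

Answer: (6, 176, 13, 13)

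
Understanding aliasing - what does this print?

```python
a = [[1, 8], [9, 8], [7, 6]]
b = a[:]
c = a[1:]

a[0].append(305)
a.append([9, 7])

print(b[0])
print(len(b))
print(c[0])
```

Key concept: slice with nested mutation.
Step by step:
`a = [[1, 8], [9, 8], [7, 6]]` → a = [[1, 8], [9, 8], [7, 6]]
`b = a[:]` → b = [[1, 8], [9, 8], [7, 6]]
`c = a[1:]` → c = [[9, 8], [7, 6]]
`a[0].append(305)` → a = [[1, 8, 305], [9, 8], [7, 6]]; b = [[1, 8, 305], [9, 8], [7, 6]]
`a.append([9, 7])` → a = [[1, 8, 305], [9, 8], [7, 6], [9, 7]]
`print(b[0])` → prints [1, 8, 305]
`print(len(b))` → prints 3
`print(c[0])` → prints [9, 8]

Answer:
[1, 8, 305]
3
[9, 8]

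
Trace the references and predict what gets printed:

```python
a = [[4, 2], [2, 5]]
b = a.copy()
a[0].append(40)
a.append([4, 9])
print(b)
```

Key concept: shallow copy with nested lists.
Step by step:
`a = [[4, 2], [2, 5]]` → a = [[4, 2], [2, 5]]
`b = a.copy()` → b = [[4, 2], [2, 5]]
`a[0].append(40)` → a = [[4, 2, 40], [2, 5]]; b = [[4, 2, 40], [2, 5]]
`a.append([4, 9])` → a = [[4, 2, 40], [2, 5], [4, 9]]
`print(b)` → prints [[4, 2, 40], [2, 5]]

Answer: [[4, 2, 40], [2, 5]]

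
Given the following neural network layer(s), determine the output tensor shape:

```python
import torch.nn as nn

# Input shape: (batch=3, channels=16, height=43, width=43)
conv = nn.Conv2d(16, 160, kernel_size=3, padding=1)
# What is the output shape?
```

Input: (3, 16, 43, 43) -> Output: (3, 160, 43, 43)

Answer: (3, 160, 43, 43)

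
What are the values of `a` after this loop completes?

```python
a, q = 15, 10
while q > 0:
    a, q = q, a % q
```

GCD of 15 and 10
`a` takes the values: 15 → 10 → 5

Answer: 5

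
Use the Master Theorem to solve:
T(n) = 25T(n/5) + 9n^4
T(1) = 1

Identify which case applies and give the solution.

a=25, b=5, f(n)=9n^4. log_5(25) = 2. Since c=4 > 2 and the regularity condition holds (25(n/5)^4 = (25/5^4)n^4 with 25/5^4 < 1), Case 3 applies: T(n) = Θ(f(n)) = O(n^4).

Answer: O(n^4) - Case 3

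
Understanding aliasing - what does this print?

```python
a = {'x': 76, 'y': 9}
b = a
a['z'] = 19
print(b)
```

Key concept: dict aliasing.
Step by step:
`a = {'x': 76, 'y': 9}` → a = {'x': 76, 'y': 9}
`b = a` → b = {'x': 76, 'y': 9} (same object as a)
`a['z'] = 19` → a = {'x': 76, 'y': 9, 'z': 19} (same object as b); b = {'x': 76, 'y': 9, 'z': 19} (same object as a)
`print(b)` → prints {'x': 76, 'y': 9, 'z': 19}

Answer: {'x': 76, 'y': 9, 'z': 19}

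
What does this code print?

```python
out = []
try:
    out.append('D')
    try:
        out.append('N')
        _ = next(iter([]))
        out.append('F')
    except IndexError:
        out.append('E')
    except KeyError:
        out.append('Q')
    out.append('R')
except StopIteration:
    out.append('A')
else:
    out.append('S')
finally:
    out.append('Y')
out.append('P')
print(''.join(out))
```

Execution trace: 'D' (try body) → 'N' (inner try body) → 'A' (except StopIteration) → 'Y' (finally) → 'P' (after the try/except). Output: DNAYP

Answer: DNAYP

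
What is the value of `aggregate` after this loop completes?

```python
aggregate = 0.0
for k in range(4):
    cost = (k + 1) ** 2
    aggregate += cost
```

Sum of squared losses 1² + 2² + ... + 4²
`aggregate` takes the values: 0.0 → 1.0 → 5.0 → 14.0 → 30.0

Answer: 30.0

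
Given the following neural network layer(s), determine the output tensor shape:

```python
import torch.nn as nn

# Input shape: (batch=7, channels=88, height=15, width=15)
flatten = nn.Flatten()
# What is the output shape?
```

Input: (7, 88, 15, 15) -> Output: (7, 19800)

Answer: (7, 19800)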